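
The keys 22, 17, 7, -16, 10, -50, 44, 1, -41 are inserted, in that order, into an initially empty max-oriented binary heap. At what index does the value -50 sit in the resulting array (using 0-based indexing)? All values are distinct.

Insert 22:
  append 22 at index 0 → [22] (no swap needed)
Insert 17:
  append 17 at index 1 → [22, 17] (no swap needed)
Insert 7:
  append 7 at index 2 → [22, 17, 7] (no swap needed)
Insert -16:
  append -16 at index 3 → [22, 17, 7, -16] (no swap needed)
Insert 10:
  append 10 at index 4 → [22, 17, 7, -16, 10] (no swap needed)
Insert -50:
  append -50 at index 5 → [22, 17, 7, -16, 10, -50] (no swap needed)
Insert 44:
  append 44 at index 6 → [22, 17, 7, -16, 10, -50, 44]
  44 > parent 7 at index 2, swap → [22, 17, 44, -16, 10, -50, 7]
  44 > parent 22 at index 0, swap → [44, 17, 22, -16, 10, -50, 7]
Insert 1:
  append 1 at index 7 → [44, 17, 22, -16, 10, -50, 7, 1]
  1 > parent -16 at index 3, swap → [44, 17, 22, 1, 10, -50, 7, -16]
Insert -41:
  append -41 at index 8 → [44, 17, 22, 1, 10, -50, 7, -16, -41] (no swap needed)
resulting array: [44, 17, 22, 1, 10, -50, 7, -16, -41]

5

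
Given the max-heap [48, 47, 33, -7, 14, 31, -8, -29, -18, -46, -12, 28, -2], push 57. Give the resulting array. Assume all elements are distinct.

[57, 47, 48, -7, 14, 31, 33, -29, -18, -46, -12, 28, -2, -8]

append 57 at index 13 → [48, 47, 33, -7, 14, 31, -8, -29, -18, -46, -12, 28, -2, 57]
57 > parent -8 at index 6, swap → [48, 47, 33, -7, 14, 31, 57, -29, -18, -46, -12, 28, -2, -8]
57 > parent 33 at index 2, swap → [48, 47, 57, -7, 14, 31, 33, -29, -18, -46, -12, 28, -2, -8]
57 > parent 48 at index 0, swap → [57, 47, 48, -7, 14, 31, 33, -29, -18, -46, -12, 28, -2, -8]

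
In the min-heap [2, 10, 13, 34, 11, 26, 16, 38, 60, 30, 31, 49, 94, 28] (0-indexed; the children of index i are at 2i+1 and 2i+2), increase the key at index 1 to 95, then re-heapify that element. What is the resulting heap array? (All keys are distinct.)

set index 1 from 10 to 95 → [2, 95, 13, 34, 11, 26, 16, 38, 60, 30, 31, 49, 94, 28]
95 vs smaller child 11 at index 4, swap → [2, 11, 13, 34, 95, 26, 16, 38, 60, 30, 31, 49, 94, 28]
95 vs smaller child 30 at index 9, swap → [2, 11, 13, 34, 30, 26, 16, 38, 60, 95, 31, 49, 94, 28]

[2, 11, 13, 34, 30, 26, 16, 38, 60, 95, 31, 49, 94, 28]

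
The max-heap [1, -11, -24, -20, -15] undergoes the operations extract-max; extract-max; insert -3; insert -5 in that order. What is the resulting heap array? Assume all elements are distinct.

[-3, -5, -24, -20, -15]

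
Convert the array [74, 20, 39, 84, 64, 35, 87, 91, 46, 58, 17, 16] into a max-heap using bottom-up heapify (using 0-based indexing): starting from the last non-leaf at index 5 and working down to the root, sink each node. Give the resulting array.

[91, 84, 87, 74, 64, 35, 39, 20, 46, 58, 17, 16]

sift down from index 5: already satisfies heap property
sift down from index 4: already satisfies heap property
sift down from index 3:
  84 vs larger child 91 at index 7, swap → [74, 20, 39, 91, 64, 35, 87, 84, 46, 58, 17, 16]
sift down from index 2:
  39 vs larger child 87 at index 6, swap → [74, 20, 87, 91, 64, 35, 39, 84, 46, 58, 17, 16]
sift down from index 1:
  20 vs larger child 91 at index 3, swap → [74, 91, 87, 20, 64, 35, 39, 84, 46, 58, 17, 16]
  20 vs larger child 84 at index 7, swap → [74, 91, 87, 84, 64, 35, 39, 20, 46, 58, 17, 16]
sift down from index 0:
  74 vs larger child 91 at index 1, swap → [91, 74, 87, 84, 64, 35, 39, 20, 46, 58, 17, 16]
  74 vs larger child 84 at index 3, swap → [91, 84, 87, 74, 64, 35, 39, 20, 46, 58, 17, 16]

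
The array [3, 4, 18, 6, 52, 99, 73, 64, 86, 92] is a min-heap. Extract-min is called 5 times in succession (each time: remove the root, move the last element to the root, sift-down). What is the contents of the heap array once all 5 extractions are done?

extract-min #1 returns 3:
  remove root 3; move last element 92 to root → [92, 4, 18, 6, 52, 99, 73, 64, 86]
  92 vs smaller child 4 at index 1, swap → [4, 92, 18, 6, 52, 99, 73, 64, 86]
  92 vs smaller child 6 at index 3, swap → [4, 6, 18, 92, 52, 99, 73, 64, 86]
  92 vs smaller child 64 at index 7, swap → [4, 6, 18, 64, 52, 99, 73, 92, 86]
extract-min #2 returns 4:
  remove root 4; move last element 86 to root → [86, 6, 18, 64, 52, 99, 73, 92]
  86 vs smaller child 6 at index 1, swap → [6, 86, 18, 64, 52, 99, 73, 92]
  86 vs smaller child 52 at index 4, swap → [6, 52, 18, 64, 86, 99, 73, 92]
extract-min #3 returns 6:
  remove root 6; move last element 92 to root → [92, 52, 18, 64, 86, 99, 73]
  92 vs smaller child 18 at index 2, swap → [18, 52, 92, 64, 86, 99, 73]
  92 vs smaller child 73 at index 6, swap → [18, 52, 73, 64, 86, 99, 92]
extract-min #4 returns 18:
  remove root 18; move last element 92 to root → [92, 52, 73, 64, 86, 99]
  92 vs smaller child 52 at index 1, swap → [52, 92, 73, 64, 86, 99]
  92 vs smaller child 64 at index 3, swap → [52, 64, 73, 92, 86, 99]
extract-min #5 returns 52:
  remove root 52; move last element 99 to root → [99, 64, 73, 92, 86]
  99 vs smaller child 64 at index 1, swap → [64, 99, 73, 92, 86]
  99 vs smaller child 86 at index 4, swap → [64, 86, 73, 92, 99]

[64, 86, 73, 92, 99]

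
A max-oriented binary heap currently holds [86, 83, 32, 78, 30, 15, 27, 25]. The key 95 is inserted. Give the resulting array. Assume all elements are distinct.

[95, 86, 32, 83, 30, 15, 27, 25, 78]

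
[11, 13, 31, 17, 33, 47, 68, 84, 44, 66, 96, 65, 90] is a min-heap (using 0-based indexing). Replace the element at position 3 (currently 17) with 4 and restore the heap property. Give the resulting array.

[4, 11, 31, 13, 33, 47, 68, 84, 44, 66, 96, 65, 90]

set index 3 from 17 to 4 → [11, 13, 31, 4, 33, 47, 68, 84, 44, 66, 96, 65, 90]
4 < parent 13 at index 1, swap → [11, 4, 31, 13, 33, 47, 68, 84, 44, 66, 96, 65, 90]
4 < parent 11 at index 0, swap → [4, 11, 31, 13, 33, 47, 68, 84, 44, 66, 96, 65, 90]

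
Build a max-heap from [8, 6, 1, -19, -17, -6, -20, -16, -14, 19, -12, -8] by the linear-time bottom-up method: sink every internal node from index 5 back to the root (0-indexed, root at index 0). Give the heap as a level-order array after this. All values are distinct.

sift down from index 5: already satisfies heap property
sift down from index 4:
  -17 vs larger child 19 at index 9, swap → [8, 6, 1, -19, 19, -6, -20, -16, -14, -17, -12, -8]
sift down from index 3:
  -19 vs larger child -14 at index 8, swap → [8, 6, 1, -14, 19, -6, -20, -16, -19, -17, -12, -8]
sift down from index 2: already satisfies heap property
sift down from index 1:
  6 vs larger child 19 at index 4, swap → [8, 19, 1, -14, 6, -6, -20, -16, -19, -17, -12, -8]
sift down from index 0:
  8 vs larger child 19 at index 1, swap → [19, 8, 1, -14, 6, -6, -20, -16, -19, -17, -12, -8]

[19, 8, 1, -14, 6, -6, -20, -16, -19, -17, -12, -8]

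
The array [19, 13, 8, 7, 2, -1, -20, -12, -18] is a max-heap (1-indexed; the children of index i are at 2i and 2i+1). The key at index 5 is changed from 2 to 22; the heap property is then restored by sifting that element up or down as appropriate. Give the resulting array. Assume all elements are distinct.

set index 5 from 2 to 22 → [19, 13, 8, 7, 22, -1, -20, -12, -18]
22 > parent 13 at index 2, swap → [19, 22, 8, 7, 13, -1, -20, -12, -18]
22 > parent 19 at index 1, swap → [22, 19, 8, 7, 13, -1, -20, -12, -18]

[22, 19, 8, 7, 13, -1, -20, -12, -18]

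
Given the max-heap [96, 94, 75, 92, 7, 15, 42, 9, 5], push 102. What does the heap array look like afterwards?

append 102 at index 9 → [96, 94, 75, 92, 7, 15, 42, 9, 5, 102]
102 > parent 7 at index 4, swap → [96, 94, 75, 92, 102, 15, 42, 9, 5, 7]
102 > parent 94 at index 1, swap → [96, 102, 75, 92, 94, 15, 42, 9, 5, 7]
102 > parent 96 at index 0, swap → [102, 96, 75, 92, 94, 15, 42, 9, 5, 7]

[102, 96, 75, 92, 94, 15, 42, 9, 5, 7]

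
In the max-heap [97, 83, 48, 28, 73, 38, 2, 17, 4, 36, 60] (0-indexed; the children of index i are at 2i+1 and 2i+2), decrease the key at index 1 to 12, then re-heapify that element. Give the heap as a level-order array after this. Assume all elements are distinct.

[97, 73, 48, 28, 60, 38, 2, 17, 4, 36, 12]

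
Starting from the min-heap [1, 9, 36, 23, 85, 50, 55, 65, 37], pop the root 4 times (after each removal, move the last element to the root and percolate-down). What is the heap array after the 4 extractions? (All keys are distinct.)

[37, 55, 50, 65, 85]

extract-min #1 returns 1:
  remove root 1; move last element 37 to root → [37, 9, 36, 23, 85, 50, 55, 65]
  37 vs smaller child 9 at index 1, swap → [9, 37, 36, 23, 85, 50, 55, 65]
  37 vs smaller child 23 at index 3, swap → [9, 23, 36, 37, 85, 50, 55, 65]
extract-min #2 returns 9:
  remove root 9; move last element 65 to root → [65, 23, 36, 37, 85, 50, 55]
  65 vs smaller child 23 at index 1, swap → [23, 65, 36, 37, 85, 50, 55]
  65 vs smaller child 37 at index 3, swap → [23, 37, 36, 65, 85, 50, 55]
extract-min #3 returns 23:
  remove root 23; move last element 55 to root → [55, 37, 36, 65, 85, 50]
  55 vs smaller child 36 at index 2, swap → [36, 37, 55, 65, 85, 50]
  55 vs only child 50 at index 5, swap → [36, 37, 50, 65, 85, 55]
extract-min #4 returns 36:
  remove root 36; move last element 55 to root → [55, 37, 50, 65, 85]
  55 vs smaller child 37 at index 1, swap → [37, 55, 50, 65, 85]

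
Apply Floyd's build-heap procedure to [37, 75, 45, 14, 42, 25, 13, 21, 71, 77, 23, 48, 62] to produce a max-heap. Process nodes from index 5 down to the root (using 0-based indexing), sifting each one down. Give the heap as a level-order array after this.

[77, 75, 62, 71, 42, 48, 13, 21, 14, 37, 23, 45, 25]

sift down from index 5:
  25 vs larger child 62 at index 12, swap → [37, 75, 45, 14, 42, 62, 13, 21, 71, 77, 23, 48, 25]
sift down from index 4:
  42 vs larger child 77 at index 9, swap → [37, 75, 45, 14, 77, 62, 13, 21, 71, 42, 23, 48, 25]
sift down from index 3:
  14 vs larger child 71 at index 8, swap → [37, 75, 45, 71, 77, 62, 13, 21, 14, 42, 23, 48, 25]
sift down from index 2:
  45 vs larger child 62 at index 5, swap → [37, 75, 62, 71, 77, 45, 13, 21, 14, 42, 23, 48, 25]
  45 vs larger child 48 at index 11, swap → [37, 75, 62, 71, 77, 48, 13, 21, 14, 42, 23, 45, 25]
sift down from index 1:
  75 vs larger child 77 at index 4, swap → [37, 77, 62, 71, 75, 48, 13, 21, 14, 42, 23, 45, 25]
sift down from index 0:
  37 vs larger child 77 at index 1, swap → [77, 37, 62, 71, 75, 48, 13, 21, 14, 42, 23, 45, 25]
  37 vs larger child 75 at index 4, swap → [77, 75, 62, 71, 37, 48, 13, 21, 14, 42, 23, 45, 25]
  37 vs larger child 42 at index 9, swap → [77, 75, 62, 71, 42, 48, 13, 21, 14, 37, 23, 45, 25]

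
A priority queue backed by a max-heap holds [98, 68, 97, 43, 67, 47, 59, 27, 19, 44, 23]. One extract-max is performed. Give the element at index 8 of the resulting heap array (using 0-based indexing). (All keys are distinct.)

remove root 98; move last element 23 to root → [23, 68, 97, 43, 67, 47, 59, 27, 19, 44]
23 vs larger child 97 at index 2, swap → [97, 68, 23, 43, 67, 47, 59, 27, 19, 44]
23 vs larger child 59 at index 6, swap → [97, 68, 59, 43, 67, 47, 23, 27, 19, 44]
resulting array: [97, 68, 59, 43, 67, 47, 23, 27, 19, 44]

19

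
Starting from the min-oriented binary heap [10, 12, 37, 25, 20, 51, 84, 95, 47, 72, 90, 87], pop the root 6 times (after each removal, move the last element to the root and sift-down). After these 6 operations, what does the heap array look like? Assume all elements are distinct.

[51, 72, 84, 87, 95, 90]

extract-min #1 returns 10:
  remove root 10; move last element 87 to root → [87, 12, 37, 25, 20, 51, 84, 95, 47, 72, 90]
  87 vs smaller child 12 at index 1, swap → [12, 87, 37, 25, 20, 51, 84, 95, 47, 72, 90]
  87 vs smaller child 20 at index 4, swap → [12, 20, 37, 25, 87, 51, 84, 95, 47, 72, 90]
  87 vs smaller child 72 at index 9, swap → [12, 20, 37, 25, 72, 51, 84, 95, 47, 87, 90]
extract-min #2 returns 12:
  remove root 12; move last element 90 to root → [90, 20, 37, 25, 72, 51, 84, 95, 47, 87]
  90 vs smaller child 20 at index 1, swap → [20, 90, 37, 25, 72, 51, 84, 95, 47, 87]
  90 vs smaller child 25 at index 3, swap → [20, 25, 37, 90, 72, 51, 84, 95, 47, 87]
  90 vs smaller child 47 at index 8, swap → [20, 25, 37, 47, 72, 51, 84, 95, 90, 87]
extract-min #3 returns 20:
  remove root 20; move last element 87 to root → [87, 25, 37, 47, 72, 51, 84, 95, 90]
  87 vs smaller child 25 at index 1, swap → [25, 87, 37, 47, 72, 51, 84, 95, 90]
  87 vs smaller child 47 at index 3, swap → [25, 47, 37, 87, 72, 51, 84, 95, 90]
extract-min #4 returns 25:
  remove root 25; move last element 90 to root → [90, 47, 37, 87, 72, 51, 84, 95]
  90 vs smaller child 37 at index 2, swap → [37, 47, 90, 87, 72, 51, 84, 95]
  90 vs smaller child 51 at index 5, swap → [37, 47, 51, 87, 72, 90, 84, 95]
extract-min #5 returns 37:
  remove root 37; move last element 95 to root → [95, 47, 51, 87, 72, 90, 84]
  95 vs smaller child 47 at index 1, swap → [47, 95, 51, 87, 72, 90, 84]
  95 vs smaller child 72 at index 4, swap → [47, 72, 51, 87, 95, 90, 84]
extract-min #6 returns 47:
  remove root 47; move last element 84 to root → [84, 72, 51, 87, 95, 90]
  84 vs smaller child 51 at index 2, swap → [51, 72, 84, 87, 95, 90]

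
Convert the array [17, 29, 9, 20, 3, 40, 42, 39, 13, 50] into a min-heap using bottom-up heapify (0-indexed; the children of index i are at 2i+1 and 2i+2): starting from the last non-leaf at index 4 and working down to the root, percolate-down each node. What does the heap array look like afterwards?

[3, 13, 9, 17, 29, 40, 42, 39, 20, 50]

sift down from index 4: already satisfies heap property
sift down from index 3:
  20 vs smaller child 13 at index 8, swap → [17, 29, 9, 13, 3, 40, 42, 39, 20, 50]
sift down from index 2: already satisfies heap property
sift down from index 1:
  29 vs smaller child 3 at index 4, swap → [17, 3, 9, 13, 29, 40, 42, 39, 20, 50]
sift down from index 0:
  17 vs smaller child 3 at index 1, swap → [3, 17, 9, 13, 29, 40, 42, 39, 20, 50]
  17 vs smaller child 13 at index 3, swap → [3, 13, 9, 17, 29, 40, 42, 39, 20, 50]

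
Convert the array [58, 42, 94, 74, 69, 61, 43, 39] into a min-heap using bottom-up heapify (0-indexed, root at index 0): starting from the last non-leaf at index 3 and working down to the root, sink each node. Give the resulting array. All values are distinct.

[39, 42, 43, 58, 69, 61, 94, 74]

sift down from index 3:
  74 vs only child 39 at index 7, swap → [58, 42, 94, 39, 69, 61, 43, 74]
sift down from index 2:
  94 vs smaller child 43 at index 6, swap → [58, 42, 43, 39, 69, 61, 94, 74]
sift down from index 1:
  42 vs smaller child 39 at index 3, swap → [58, 39, 43, 42, 69, 61, 94, 74]
sift down from index 0:
  58 vs smaller child 39 at index 1, swap → [39, 58, 43, 42, 69, 61, 94, 74]
  58 vs smaller child 42 at index 3, swap → [39, 42, 43, 58, 69, 61, 94, 74]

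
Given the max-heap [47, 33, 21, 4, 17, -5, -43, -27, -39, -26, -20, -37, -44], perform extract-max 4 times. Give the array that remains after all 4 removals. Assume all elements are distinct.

[4, -20, -5, -27, -26, -37, -43, -44, -39]

extract-max #1 returns 47:
  remove root 47; move last element -44 to root → [-44, 33, 21, 4, 17, -5, -43, -27, -39, -26, -20, -37]
  -44 vs larger child 33 at index 1, swap → [33, -44, 21, 4, 17, -5, -43, -27, -39, -26, -20, -37]
  -44 vs larger child 17 at index 4, swap → [33, 17, 21, 4, -44, -5, -43, -27, -39, -26, -20, -37]
  -44 vs larger child -20 at index 10, swap → [33, 17, 21, 4, -20, -5, -43, -27, -39, -26, -44, -37]
extract-max #2 returns 33:
  remove root 33; move last element -37 to root → [-37, 17, 21, 4, -20, -5, -43, -27, -39, -26, -44]
  -37 vs larger child 21 at index 2, swap → [21, 17, -37, 4, -20, -5, -43, -27, -39, -26, -44]
  -37 vs larger child -5 at index 5, swap → [21, 17, -5, 4, -20, -37, -43, -27, -39, -26, -44]
extract-max #3 returns 21:
  remove root 21; move last element -44 to root → [-44, 17, -5, 4, -20, -37, -43, -27, -39, -26]
  -44 vs larger child 17 at index 1, swap → [17, -44, -5, 4, -20, -37, -43, -27, -39, -26]
  -44 vs larger child 4 at index 3, swap → [17, 4, -5, -44, -20, -37, -43, -27, -39, -26]
  -44 vs larger child -27 at index 7, swap → [17, 4, -5, -27, -20, -37, -43, -44, -39, -26]
extract-max #4 returns 17:
  remove root 17; move last element -26 to root → [-26, 4, -5, -27, -20, -37, -43, -44, -39]
  -26 vs larger child 4 at index 1, swap → [4, -26, -5, -27, -20, -37, -43, -44, -39]
  -26 vs larger child -20 at index 4, swap → [4, -20, -5, -27, -26, -37, -43, -44, -39]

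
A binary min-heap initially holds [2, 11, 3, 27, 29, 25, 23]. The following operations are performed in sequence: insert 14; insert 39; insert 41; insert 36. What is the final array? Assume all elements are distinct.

insert 14:
  append 14 at index 7 → [2, 11, 3, 27, 29, 25, 23, 14]
  14 < parent 27 at index 3, swap → [2, 11, 3, 14, 29, 25, 23, 27]
insert 39:
  append 39 at index 8 → [2, 11, 3, 14, 29, 25, 23, 27, 39] (no swap needed)
insert 41:
  append 41 at index 9 → [2, 11, 3, 14, 29, 25, 23, 27, 39, 41] (no swap needed)
insert 36:
  append 36 at index 10 → [2, 11, 3, 14, 29, 25, 23, 27, 39, 41, 36] (no swap needed)

[2, 11, 3, 14, 29, 25, 23, 27, 39, 41, 36]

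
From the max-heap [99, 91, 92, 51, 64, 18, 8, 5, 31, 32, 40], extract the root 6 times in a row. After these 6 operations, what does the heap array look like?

[32, 31, 18, 8, 5]

extract-max #1 returns 99:
  remove root 99; move last element 40 to root → [40, 91, 92, 51, 64, 18, 8, 5, 31, 32]
  40 vs larger child 92 at index 2, swap → [92, 91, 40, 51, 64, 18, 8, 5, 31, 32]
extract-max #2 returns 92:
  remove root 92; move last element 32 to root → [32, 91, 40, 51, 64, 18, 8, 5, 31]
  32 vs larger child 91 at index 1, swap → [91, 32, 40, 51, 64, 18, 8, 5, 31]
  32 vs larger child 64 at index 4, swap → [91, 64, 40, 51, 32, 18, 8, 5, 31]
extract-max #3 returns 91:
  remove root 91; move last element 31 to root → [31, 64, 40, 51, 32, 18, 8, 5]
  31 vs larger child 64 at index 1, swap → [64, 31, 40, 51, 32, 18, 8, 5]
  31 vs larger child 51 at index 3, swap → [64, 51, 40, 31, 32, 18, 8, 5]
extract-max #4 returns 64:
  remove root 64; move last element 5 to root → [5, 51, 40, 31, 32, 18, 8]
  5 vs larger child 51 at index 1, swap → [51, 5, 40, 31, 32, 18, 8]
  5 vs larger child 32 at index 4, swap → [51, 32, 40, 31, 5, 18, 8]
extract-max #5 returns 51:
  remove root 51; move last element 8 to root → [8, 32, 40, 31, 5, 18]
  8 vs larger child 40 at index 2, swap → [40, 32, 8, 31, 5, 18]
  8 vs only child 18 at index 5, swap → [40, 32, 18, 31, 5, 8]
extract-max #6 returns 40:
  remove root 40; move last element 8 to root → [8, 32, 18, 31, 5]
  8 vs larger child 32 at index 1, swap → [32, 8, 18, 31, 5]
  8 vs larger child 31 at index 3, swap → [32, 31, 18, 8, 5]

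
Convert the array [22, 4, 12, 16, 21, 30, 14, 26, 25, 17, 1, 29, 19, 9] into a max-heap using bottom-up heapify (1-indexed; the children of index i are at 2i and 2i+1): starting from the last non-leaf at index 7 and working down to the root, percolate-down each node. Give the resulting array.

sift down from index 7: already satisfies heap property
sift down from index 6: already satisfies heap property
sift down from index 5: already satisfies heap property
sift down from index 4:
  16 vs larger child 26 at index 8, swap → [22, 4, 12, 26, 21, 30, 14, 16, 25, 17, 1, 29, 19, 9]
sift down from index 3:
  12 vs larger child 30 at index 6, swap → [22, 4, 30, 26, 21, 12, 14, 16, 25, 17, 1, 29, 19, 9]
  12 vs larger child 29 at index 12, swap → [22, 4, 30, 26, 21, 29, 14, 16, 25, 17, 1, 12, 19, 9]
sift down from index 2:
  4 vs larger child 26 at index 4, swap → [22, 26, 30, 4, 21, 29, 14, 16, 25, 17, 1, 12, 19, 9]
  4 vs larger child 25 at index 9, swap → [22, 26, 30, 25, 21, 29, 14, 16, 4, 17, 1, 12, 19, 9]
sift down from index 1:
  22 vs larger child 30 at index 3, swap → [30, 26, 22, 25, 21, 29, 14, 16, 4, 17, 1, 12, 19, 9]
  22 vs larger child 29 at index 6, swap → [30, 26, 29, 25, 21, 22, 14, 16, 4, 17, 1, 12, 19, 9]

[30, 26, 29, 25, 21, 22, 14, 16, 4, 17, 1, 12, 19, 9]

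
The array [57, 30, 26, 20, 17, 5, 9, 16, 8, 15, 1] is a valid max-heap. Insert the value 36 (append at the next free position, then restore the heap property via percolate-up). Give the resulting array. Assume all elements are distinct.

[57, 30, 36, 20, 17, 26, 9, 16, 8, 15, 1, 5]

append 36 at index 11 → [57, 30, 26, 20, 17, 5, 9, 16, 8, 15, 1, 36]
36 > parent 5 at index 5, swap → [57, 30, 26, 20, 17, 36, 9, 16, 8, 15, 1, 5]
36 > parent 26 at index 2, swap → [57, 30, 36, 20, 17, 26, 9, 16, 8, 15, 1, 5]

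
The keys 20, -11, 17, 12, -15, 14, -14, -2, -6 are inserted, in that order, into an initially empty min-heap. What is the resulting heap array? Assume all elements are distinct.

Insert 20:
  append 20 at index 0 → [20] (no swap needed)
Insert -11:
  append -11 at index 1 → [20, -11]
  -11 < parent 20 at index 0, swap → [-11, 20]
Insert 17:
  append 17 at index 2 → [-11, 20, 17] (no swap needed)
Insert 12:
  append 12 at index 3 → [-11, 20, 17, 12]
  12 < parent 20 at index 1, swap → [-11, 12, 17, 20]
Insert -15:
  append -15 at index 4 → [-11, 12, 17, 20, -15]
  -15 < parent 12 at index 1, swap → [-11, -15, 17, 20, 12]
  -15 < parent -11 at index 0, swap → [-15, -11, 17, 20, 12]
Insert 14:
  append 14 at index 5 → [-15, -11, 17, 20, 12, 14]
  14 < parent 17 at index 2, swap → [-15, -11, 14, 20, 12, 17]
Insert -14:
  append -14 at index 6 → [-15, -11, 14, 20, 12, 17, -14]
  -14 < parent 14 at index 2, swap → [-15, -11, -14, 20, 12, 17, 14]
Insert -2:
  append -2 at index 7 → [-15, -11, -14, 20, 12, 17, 14, -2]
  -2 < parent 20 at index 3, swap → [-15, -11, -14, -2, 12, 17, 14, 20]
Insert -6:
  append -6 at index 8 → [-15, -11, -14, -2, 12, 17, 14, 20, -6]
  -6 < parent -2 at index 3, swap → [-15, -11, -14, -6, 12, 17, 14, 20, -2]

[-15, -11, -14, -6, 12, 17, 14, 20, -2]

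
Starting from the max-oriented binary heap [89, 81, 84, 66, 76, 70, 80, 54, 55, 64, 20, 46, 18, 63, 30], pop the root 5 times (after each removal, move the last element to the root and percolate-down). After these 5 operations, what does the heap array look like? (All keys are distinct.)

extract-max #1 returns 89:
  remove root 89; move last element 30 to root → [30, 81, 84, 66, 76, 70, 80, 54, 55, 64, 20, 46, 18, 63]
  30 vs larger child 84 at index 2, swap → [84, 81, 30, 66, 76, 70, 80, 54, 55, 64, 20, 46, 18, 63]
  30 vs larger child 80 at index 6, swap → [84, 81, 80, 66, 76, 70, 30, 54, 55, 64, 20, 46, 18, 63]
  30 vs only child 63 at index 13, swap → [84, 81, 80, 66, 76, 70, 63, 54, 55, 64, 20, 46, 18, 30]
extract-max #2 returns 84:
  remove root 84; move last element 30 to root → [30, 81, 80, 66, 76, 70, 63, 54, 55, 64, 20, 46, 18]
  30 vs larger child 81 at index 1, swap → [81, 30, 80, 66, 76, 70, 63, 54, 55, 64, 20, 46, 18]
  30 vs larger child 76 at index 4, swap → [81, 76, 80, 66, 30, 70, 63, 54, 55, 64, 20, 46, 18]
  30 vs larger child 64 at index 9, swap → [81, 76, 80, 66, 64, 70, 63, 54, 55, 30, 20, 46, 18]
extract-max #3 returns 81:
  remove root 81; move last element 18 to root → [18, 76, 80, 66, 64, 70, 63, 54, 55, 30, 20, 46]
  18 vs larger child 80 at index 2, swap → [80, 76, 18, 66, 64, 70, 63, 54, 55, 30, 20, 46]
  18 vs larger child 70 at index 5, swap → [80, 76, 70, 66, 64, 18, 63, 54, 55, 30, 20, 46]
  18 vs only child 46 at index 11, swap → [80, 76, 70, 66, 64, 46, 63, 54, 55, 30, 20, 18]
extract-max #4 returns 80:
  remove root 80; move last element 18 to root → [18, 76, 70, 66, 64, 46, 63, 54, 55, 30, 20]
  18 vs larger child 76 at index 1, swap → [76, 18, 70, 66, 64, 46, 63, 54, 55, 30, 20]
  18 vs larger child 66 at index 3, swap → [76, 66, 70, 18, 64, 46, 63, 54, 55, 30, 20]
  18 vs larger child 55 at index 8, swap → [76, 66, 70, 55, 64, 46, 63, 54, 18, 30, 20]
extract-max #5 returns 76:
  remove root 76; move last element 20 to root → [20, 66, 70, 55, 64, 46, 63, 54, 18, 30]
  20 vs larger child 70 at index 2, swap → [70, 66, 20, 55, 64, 46, 63, 54, 18, 30]
  20 vs larger child 63 at index 6, swap → [70, 66, 63, 55, 64, 46, 20, 54, 18, 30]

[70, 66, 63, 55, 64, 46, 20, 54, 18, 30]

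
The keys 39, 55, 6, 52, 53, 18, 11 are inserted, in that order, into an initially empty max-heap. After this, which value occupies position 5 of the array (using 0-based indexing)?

Insert 39:
  append 39 at index 0 → [39] (no swap needed)
Insert 55:
  append 55 at index 1 → [39, 55]
  55 > parent 39 at index 0, swap → [55, 39]
Insert 6:
  append 6 at index 2 → [55, 39, 6] (no swap needed)
Insert 52:
  append 52 at index 3 → [55, 39, 6, 52]
  52 > parent 39 at index 1, swap → [55, 52, 6, 39]
Insert 53:
  append 53 at index 4 → [55, 52, 6, 39, 53]
  53 > parent 52 at index 1, swap → [55, 53, 6, 39, 52]
Insert 18:
  append 18 at index 5 → [55, 53, 6, 39, 52, 18]
  18 > parent 6 at index 2, swap → [55, 53, 18, 39, 52, 6]
Insert 11:
  append 11 at index 6 → [55, 53, 18, 39, 52, 6, 11] (no swap needed)
resulting array: [55, 53, 18, 39, 52, 6, 11]

6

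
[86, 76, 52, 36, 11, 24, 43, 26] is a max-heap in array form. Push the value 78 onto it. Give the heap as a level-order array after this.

[86, 78, 52, 76, 11, 24, 43, 26, 36]

append 78 at index 8 → [86, 76, 52, 36, 11, 24, 43, 26, 78]
78 > parent 36 at index 3, swap → [86, 76, 52, 78, 11, 24, 43, 26, 36]
78 > parent 76 at index 1, swap → [86, 78, 52, 76, 11, 24, 43, 26, 36]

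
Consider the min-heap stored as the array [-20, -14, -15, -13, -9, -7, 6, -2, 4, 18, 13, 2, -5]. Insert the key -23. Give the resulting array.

[-23, -14, -20, -13, -9, -7, -15, -2, 4, 18, 13, 2, -5, 6]

append -23 at index 13 → [-20, -14, -15, -13, -9, -7, 6, -2, 4, 18, 13, 2, -5, -23]
-23 < parent 6 at index 6, swap → [-20, -14, -15, -13, -9, -7, -23, -2, 4, 18, 13, 2, -5, 6]
-23 < parent -15 at index 2, swap → [-20, -14, -23, -13, -9, -7, -15, -2, 4, 18, 13, 2, -5, 6]
-23 < parent -20 at index 0, swap → [-23, -14, -20, -13, -9, -7, -15, -2, 4, 18, 13, 2, -5, 6]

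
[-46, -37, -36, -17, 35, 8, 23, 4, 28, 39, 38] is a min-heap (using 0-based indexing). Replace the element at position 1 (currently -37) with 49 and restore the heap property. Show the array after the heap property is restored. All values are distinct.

[-46, -17, -36, 4, 35, 8, 23, 49, 28, 39, 38]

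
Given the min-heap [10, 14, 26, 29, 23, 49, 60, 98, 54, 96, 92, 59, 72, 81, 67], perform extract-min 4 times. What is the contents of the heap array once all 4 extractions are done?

[29, 54, 49, 72, 67, 59, 60, 98, 81, 96, 92]

extract-min #1 returns 10:
  remove root 10; move last element 67 to root → [67, 14, 26, 29, 23, 49, 60, 98, 54, 96, 92, 59, 72, 81]
  67 vs smaller child 14 at index 1, swap → [14, 67, 26, 29, 23, 49, 60, 98, 54, 96, 92, 59, 72, 81]
  67 vs smaller child 23 at index 4, swap → [14, 23, 26, 29, 67, 49, 60, 98, 54, 96, 92, 59, 72, 81]
extract-min #2 returns 14:
  remove root 14; move last element 81 to root → [81, 23, 26, 29, 67, 49, 60, 98, 54, 96, 92, 59, 72]
  81 vs smaller child 23 at index 1, swap → [23, 81, 26, 29, 67, 49, 60, 98, 54, 96, 92, 59, 72]
  81 vs smaller child 29 at index 3, swap → [23, 29, 26, 81, 67, 49, 60, 98, 54, 96, 92, 59, 72]
  81 vs smaller child 54 at index 8, swap → [23, 29, 26, 54, 67, 49, 60, 98, 81, 96, 92, 59, 72]
extract-min #3 returns 23:
  remove root 23; move last element 72 to root → [72, 29, 26, 54, 67, 49, 60, 98, 81, 96, 92, 59]
  72 vs smaller child 26 at index 2, swap → [26, 29, 72, 54, 67, 49, 60, 98, 81, 96, 92, 59]
  72 vs smaller child 49 at index 5, swap → [26, 29, 49, 54, 67, 72, 60, 98, 81, 96, 92, 59]
  72 vs only child 59 at index 11, swap → [26, 29, 49, 54, 67, 59, 60, 98, 81, 96, 92, 72]
extract-min #4 returns 26:
  remove root 26; move last element 72 to root → [72, 29, 49, 54, 67, 59, 60, 98, 81, 96, 92]
  72 vs smaller child 29 at index 1, swap → [29, 72, 49, 54, 67, 59, 60, 98, 81, 96, 92]
  72 vs smaller child 54 at index 3, swap → [29, 54, 49, 72, 67, 59, 60, 98, 81, 96, 92]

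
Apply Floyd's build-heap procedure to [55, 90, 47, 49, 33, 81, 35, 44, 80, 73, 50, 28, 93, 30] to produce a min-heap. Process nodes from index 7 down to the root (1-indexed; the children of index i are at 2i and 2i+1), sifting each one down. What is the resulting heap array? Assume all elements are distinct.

sift down from index 7:
  35 vs only child 30 at index 14, swap → [55, 90, 47, 49, 33, 81, 30, 44, 80, 73, 50, 28, 93, 35]
sift down from index 6:
  81 vs smaller child 28 at index 12, swap → [55, 90, 47, 49, 33, 28, 30, 44, 80, 73, 50, 81, 93, 35]
sift down from index 5: already satisfies heap property
sift down from index 4:
  49 vs smaller child 44 at index 8, swap → [55, 90, 47, 44, 33, 28, 30, 49, 80, 73, 50, 81, 93, 35]
sift down from index 3:
  47 vs smaller child 28 at index 6, swap → [55, 90, 28, 44, 33, 47, 30, 49, 80, 73, 50, 81, 93, 35]
sift down from index 2:
  90 vs smaller child 33 at index 5, swap → [55, 33, 28, 44, 90, 47, 30, 49, 80, 73, 50, 81, 93, 35]
  90 vs smaller child 50 at index 11, swap → [55, 33, 28, 44, 50, 47, 30, 49, 80, 73, 90, 81, 93, 35]
sift down from index 1:
  55 vs smaller child 28 at index 3, swap → [28, 33, 55, 44, 50, 47, 30, 49, 80, 73, 90, 81, 93, 35]
  55 vs smaller child 30 at index 7, swap → [28, 33, 30, 44, 50, 47, 55, 49, 80, 73, 90, 81, 93, 35]
  55 vs only child 35 at index 14, swap → [28, 33, 30, 44, 50, 47, 35, 49, 80, 73, 90, 81, 93, 55]

[28, 33, 30, 44, 50, 47, 35, 49, 80, 73, 90, 81, 93, 55]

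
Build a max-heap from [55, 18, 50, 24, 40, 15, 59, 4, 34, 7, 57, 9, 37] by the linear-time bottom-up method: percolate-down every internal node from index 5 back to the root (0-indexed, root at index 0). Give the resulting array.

[59, 57, 55, 34, 40, 37, 50, 4, 24, 7, 18, 9, 15]

sift down from index 5:
  15 vs larger child 37 at index 12, swap → [55, 18, 50, 24, 40, 37, 59, 4, 34, 7, 57, 9, 15]
sift down from index 4:
  40 vs larger child 57 at index 10, swap → [55, 18, 50, 24, 57, 37, 59, 4, 34, 7, 40, 9, 15]
sift down from index 3:
  24 vs larger child 34 at index 8, swap → [55, 18, 50, 34, 57, 37, 59, 4, 24, 7, 40, 9, 15]
sift down from index 2:
  50 vs larger child 59 at index 6, swap → [55, 18, 59, 34, 57, 37, 50, 4, 24, 7, 40, 9, 15]
sift down from index 1:
  18 vs larger child 57 at index 4, swap → [55, 57, 59, 34, 18, 37, 50, 4, 24, 7, 40, 9, 15]
  18 vs larger child 40 at index 10, swap → [55, 57, 59, 34, 40, 37, 50, 4, 24, 7, 18, 9, 15]
sift down from index 0:
  55 vs larger child 59 at index 2, swap → [59, 57, 55, 34, 40, 37, 50, 4, 24, 7, 18, 9, 15]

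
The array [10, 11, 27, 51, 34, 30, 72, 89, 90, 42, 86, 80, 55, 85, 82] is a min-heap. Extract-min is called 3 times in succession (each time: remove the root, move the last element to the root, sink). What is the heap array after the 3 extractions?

[30, 34, 55, 51, 42, 80, 72, 89, 90, 82, 86, 85]

extract-min #1 returns 10:
  remove root 10; move last element 82 to root → [82, 11, 27, 51, 34, 30, 72, 89, 90, 42, 86, 80, 55, 85]
  82 vs smaller child 11 at index 1, swap → [11, 82, 27, 51, 34, 30, 72, 89, 90, 42, 86, 80, 55, 85]
  82 vs smaller child 34 at index 4, swap → [11, 34, 27, 51, 82, 30, 72, 89, 90, 42, 86, 80, 55, 85]
  82 vs smaller child 42 at index 9, swap → [11, 34, 27, 51, 42, 30, 72, 89, 90, 82, 86, 80, 55, 85]
extract-min #2 returns 11:
  remove root 11; move last element 85 to root → [85, 34, 27, 51, 42, 30, 72, 89, 90, 82, 86, 80, 55]
  85 vs smaller child 27 at index 2, swap → [27, 34, 85, 51, 42, 30, 72, 89, 90, 82, 86, 80, 55]
  85 vs smaller child 30 at index 5, swap → [27, 34, 30, 51, 42, 85, 72, 89, 90, 82, 86, 80, 55]
  85 vs smaller child 55 at index 12, swap → [27, 34, 30, 51, 42, 55, 72, 89, 90, 82, 86, 80, 85]
extract-min #3 returns 27:
  remove root 27; move last element 85 to root → [85, 34, 30, 51, 42, 55, 72, 89, 90, 82, 86, 80]
  85 vs smaller child 30 at index 2, swap → [30, 34, 85, 51, 42, 55, 72, 89, 90, 82, 86, 80]
  85 vs smaller child 55 at index 5, swap → [30, 34, 55, 51, 42, 85, 72, 89, 90, 82, 86, 80]
  85 vs only child 80 at index 11, swap → [30, 34, 55, 51, 42, 80, 72, 89, 90, 82, 86, 85]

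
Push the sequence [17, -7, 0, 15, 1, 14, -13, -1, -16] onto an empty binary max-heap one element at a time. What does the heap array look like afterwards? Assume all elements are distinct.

[17, 15, 14, -1, 1, 0, -13, -7, -16]

Insert 17:
  append 17 at index 0 → [17] (no swap needed)
Insert -7:
  append -7 at index 1 → [17, -7] (no swap needed)
Insert 0:
  append 0 at index 2 → [17, -7, 0] (no swap needed)
Insert 15:
  append 15 at index 3 → [17, -7, 0, 15]
  15 > parent -7 at index 1, swap → [17, 15, 0, -7]
Insert 1:
  append 1 at index 4 → [17, 15, 0, -7, 1] (no swap needed)
Insert 14:
  append 14 at index 5 → [17, 15, 0, -7, 1, 14]
  14 > parent 0 at index 2, swap → [17, 15, 14, -7, 1, 0]
Insert -13:
  append -13 at index 6 → [17, 15, 14, -7, 1, 0, -13] (no swap needed)
Insert -1:
  append -1 at index 7 → [17, 15, 14, -7, 1, 0, -13, -1]
  -1 > parent -7 at index 3, swap → [17, 15, 14, -1, 1, 0, -13, -7]
Insert -16:
  append -16 at index 8 → [17, 15, 14, -1, 1, 0, -13, -7, -16] (no swap needed)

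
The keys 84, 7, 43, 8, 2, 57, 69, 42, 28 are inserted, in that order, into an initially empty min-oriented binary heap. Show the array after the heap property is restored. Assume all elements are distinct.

[2, 7, 43, 28, 8, 57, 69, 84, 42]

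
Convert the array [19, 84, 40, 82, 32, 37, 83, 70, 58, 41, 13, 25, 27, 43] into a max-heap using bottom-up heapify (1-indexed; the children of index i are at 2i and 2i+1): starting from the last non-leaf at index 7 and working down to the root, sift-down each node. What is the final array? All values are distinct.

sift down from index 7: already satisfies heap property
sift down from index 6: already satisfies heap property
sift down from index 5:
  32 vs larger child 41 at index 10, swap → [19, 84, 40, 82, 41, 37, 83, 70, 58, 32, 13, 25, 27, 43]
sift down from index 4: already satisfies heap property
sift down from index 3:
  40 vs larger child 83 at index 7, swap → [19, 84, 83, 82, 41, 37, 40, 70, 58, 32, 13, 25, 27, 43]
  40 vs only child 43 at index 14, swap → [19, 84, 83, 82, 41, 37, 43, 70, 58, 32, 13, 25, 27, 40]
sift down from index 2: already satisfies heap property
sift down from index 1:
  19 vs larger child 84 at index 2, swap → [84, 19, 83, 82, 41, 37, 43, 70, 58, 32, 13, 25, 27, 40]
  19 vs larger child 82 at index 4, swap → [84, 82, 83, 19, 41, 37, 43, 70, 58, 32, 13, 25, 27, 40]
  19 vs larger child 70 at index 8, swap → [84, 82, 83, 70, 41, 37, 43, 19, 58, 32, 13, 25, 27, 40]

[84, 82, 83, 70, 41, 37, 43, 19, 58, 32, 13, 25, 27, 40]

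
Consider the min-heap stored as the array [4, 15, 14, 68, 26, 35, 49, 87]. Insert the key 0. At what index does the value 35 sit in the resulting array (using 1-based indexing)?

append 0 at index 9 → [4, 15, 14, 68, 26, 35, 49, 87, 0]
0 < parent 68 at index 4, swap → [4, 15, 14, 0, 26, 35, 49, 87, 68]
0 < parent 15 at index 2, swap → [4, 0, 14, 15, 26, 35, 49, 87, 68]
0 < parent 4 at index 1, swap → [0, 4, 14, 15, 26, 35, 49, 87, 68]
resulting array: [0, 4, 14, 15, 26, 35, 49, 87, 68]

6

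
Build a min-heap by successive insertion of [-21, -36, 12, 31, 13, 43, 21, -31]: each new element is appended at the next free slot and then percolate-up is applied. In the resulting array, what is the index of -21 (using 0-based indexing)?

3

Insert -21:
  append -21 at index 0 → [-21] (no swap needed)
Insert -36:
  append -36 at index 1 → [-21, -36]
  -36 < parent -21 at index 0, swap → [-36, -21]
Insert 12:
  append 12 at index 2 → [-36, -21, 12] (no swap needed)
Insert 31:
  append 31 at index 3 → [-36, -21, 12, 31] (no swap needed)
Insert 13:
  append 13 at index 4 → [-36, -21, 12, 31, 13] (no swap needed)
Insert 43:
  append 43 at index 5 → [-36, -21, 12, 31, 13, 43] (no swap needed)
Insert 21:
  append 21 at index 6 → [-36, -21, 12, 31, 13, 43, 21] (no swap needed)
Insert -31:
  append -31 at index 7 → [-36, -21, 12, 31, 13, 43, 21, -31]
  -31 < parent 31 at index 3, swap → [-36, -21, 12, -31, 13, 43, 21, 31]
  -31 < parent -21 at index 1, swap → [-36, -31, 12, -21, 13, 43, 21, 31]
resulting array: [-36, -31, 12, -21, 13, 43, 21, 31]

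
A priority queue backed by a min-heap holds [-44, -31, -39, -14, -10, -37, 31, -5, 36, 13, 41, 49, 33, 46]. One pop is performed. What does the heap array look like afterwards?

remove root -44; move last element 46 to root → [46, -31, -39, -14, -10, -37, 31, -5, 36, 13, 41, 49, 33]
46 vs smaller child -39 at index 2, swap → [-39, -31, 46, -14, -10, -37, 31, -5, 36, 13, 41, 49, 33]
46 vs smaller child -37 at index 5, swap → [-39, -31, -37, -14, -10, 46, 31, -5, 36, 13, 41, 49, 33]
46 vs smaller child 33 at index 12, swap → [-39, -31, -37, -14, -10, 33, 31, -5, 36, 13, 41, 49, 46]

[-39, -31, -37, -14, -10, 33, 31, -5, 36, 13, 41, 49, 46]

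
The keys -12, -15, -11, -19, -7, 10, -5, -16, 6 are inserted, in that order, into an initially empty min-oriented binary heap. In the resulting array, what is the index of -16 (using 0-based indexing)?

1

Insert -12:
  append -12 at index 0 → [-12] (no swap needed)
Insert -15:
  append -15 at index 1 → [-12, -15]
  -15 < parent -12 at index 0, swap → [-15, -12]
Insert -11:
  append -11 at index 2 → [-15, -12, -11] (no swap needed)
Insert -19:
  append -19 at index 3 → [-15, -12, -11, -19]
  -19 < parent -12 at index 1, swap → [-15, -19, -11, -12]
  -19 < parent -15 at index 0, swap → [-19, -15, -11, -12]
Insert -7:
  append -7 at index 4 → [-19, -15, -11, -12, -7] (no swap needed)
Insert 10:
  append 10 at index 5 → [-19, -15, -11, -12, -7, 10] (no swap needed)
Insert -5:
  append -5 at index 6 → [-19, -15, -11, -12, -7, 10, -5] (no swap needed)
Insert -16:
  append -16 at index 7 → [-19, -15, -11, -12, -7, 10, -5, -16]
  -16 < parent -12 at index 3, swap → [-19, -15, -11, -16, -7, 10, -5, -12]
  -16 < parent -15 at index 1, swap → [-19, -16, -11, -15, -7, 10, -5, -12]
Insert 6:
  append 6 at index 8 → [-19, -16, -11, -15, -7, 10, -5, -12, 6] (no swap needed)
resulting array: [-19, -16, -11, -15, -7, 10, -5, -12, 6]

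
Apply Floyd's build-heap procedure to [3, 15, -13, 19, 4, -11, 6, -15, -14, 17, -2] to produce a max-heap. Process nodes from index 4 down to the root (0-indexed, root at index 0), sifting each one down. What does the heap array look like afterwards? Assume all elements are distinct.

[19, 17, 6, 15, 4, -11, -13, -15, -14, 3, -2]

sift down from index 4:
  4 vs larger child 17 at index 9, swap → [3, 15, -13, 19, 17, -11, 6, -15, -14, 4, -2]
sift down from index 3: already satisfies heap property
sift down from index 2:
  -13 vs larger child 6 at index 6, swap → [3, 15, 6, 19, 17, -11, -13, -15, -14, 4, -2]
sift down from index 1:
  15 vs larger child 19 at index 3, swap → [3, 19, 6, 15, 17, -11, -13, -15, -14, 4, -2]
sift down from index 0:
  3 vs larger child 19 at index 1, swap → [19, 3, 6, 15, 17, -11, -13, -15, -14, 4, -2]
  3 vs larger child 17 at index 4, swap → [19, 17, 6, 15, 3, -11, -13, -15, -14, 4, -2]
  3 vs larger child 4 at index 9, swap → [19, 17, 6, 15, 4, -11, -13, -15, -14, 3, -2]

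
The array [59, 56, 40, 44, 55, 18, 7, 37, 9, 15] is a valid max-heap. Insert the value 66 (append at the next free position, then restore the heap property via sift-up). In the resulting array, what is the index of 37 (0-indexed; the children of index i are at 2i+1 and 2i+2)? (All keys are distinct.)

7

append 66 at index 10 → [59, 56, 40, 44, 55, 18, 7, 37, 9, 15, 66]
66 > parent 55 at index 4, swap → [59, 56, 40, 44, 66, 18, 7, 37, 9, 15, 55]
66 > parent 56 at index 1, swap → [59, 66, 40, 44, 56, 18, 7, 37, 9, 15, 55]
66 > parent 59 at index 0, swap → [66, 59, 40, 44, 56, 18, 7, 37, 9, 15, 55]
resulting array: [66, 59, 40, 44, 56, 18, 7, 37, 9, 15, 55]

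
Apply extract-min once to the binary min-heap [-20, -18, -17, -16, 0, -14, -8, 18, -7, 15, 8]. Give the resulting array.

remove root -20; move last element 8 to root → [8, -18, -17, -16, 0, -14, -8, 18, -7, 15]
8 vs smaller child -18 at index 1, swap → [-18, 8, -17, -16, 0, -14, -8, 18, -7, 15]
8 vs smaller child -16 at index 3, swap → [-18, -16, -17, 8, 0, -14, -8, 18, -7, 15]
8 vs smaller child -7 at index 8, swap → [-18, -16, -17, -7, 0, -14, -8, 18, 8, 15]

[-18, -16, -17, -7, 0, -14, -8, 18, 8, 15]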